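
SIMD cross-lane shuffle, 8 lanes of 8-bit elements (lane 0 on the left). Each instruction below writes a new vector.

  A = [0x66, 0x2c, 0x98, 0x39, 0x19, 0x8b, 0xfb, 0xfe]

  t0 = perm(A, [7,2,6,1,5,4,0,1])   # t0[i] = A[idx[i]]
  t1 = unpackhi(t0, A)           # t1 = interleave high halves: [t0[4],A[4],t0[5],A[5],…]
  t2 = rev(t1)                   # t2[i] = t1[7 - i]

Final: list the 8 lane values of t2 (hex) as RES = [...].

RES = [ 0xfe  0x2c  0xfb  0x66  0x8b  0x19  0x19  0x8b ]

→ t0 |fe|98|fb|2c|8b|19|66|2c|
→ t1 |8b|19|19|8b|66|fb|2c|fe|
→ t2 |fe|2c|fb|66|8b|19|19|8b|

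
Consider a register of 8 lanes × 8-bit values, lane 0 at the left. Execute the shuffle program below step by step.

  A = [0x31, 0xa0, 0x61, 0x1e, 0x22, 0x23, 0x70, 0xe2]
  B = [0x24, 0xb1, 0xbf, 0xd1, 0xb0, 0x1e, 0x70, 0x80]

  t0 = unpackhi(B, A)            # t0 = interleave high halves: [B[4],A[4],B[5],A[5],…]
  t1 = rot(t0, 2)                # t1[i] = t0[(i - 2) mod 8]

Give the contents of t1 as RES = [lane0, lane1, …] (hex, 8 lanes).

RES = [0x80, 0xe2, 0xb0, 0x22, 0x1e, 0x23, 0x70, 0x70]

t0 = [0xb0, 0x22, 0x1e, 0x23, 0x70, 0x70, 0x80, 0xe2]
t1 = [0x80, 0xe2, 0xb0, 0x22, 0x1e, 0x23, 0x70, 0x70]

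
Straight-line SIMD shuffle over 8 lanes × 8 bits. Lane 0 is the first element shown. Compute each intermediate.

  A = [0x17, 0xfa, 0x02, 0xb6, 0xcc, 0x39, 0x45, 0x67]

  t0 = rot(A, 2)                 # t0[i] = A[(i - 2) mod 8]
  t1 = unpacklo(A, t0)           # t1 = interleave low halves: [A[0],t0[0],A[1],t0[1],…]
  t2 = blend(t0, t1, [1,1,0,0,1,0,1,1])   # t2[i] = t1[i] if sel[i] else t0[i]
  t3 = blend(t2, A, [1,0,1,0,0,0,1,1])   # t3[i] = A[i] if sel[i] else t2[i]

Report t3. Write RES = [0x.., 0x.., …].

RES = [ 0x17  0x45  0x02  0xfa  0x02  0xb6  0x45  0x67 ]

→ t0 |45|67|17|fa|02|b6|cc|39|
→ t1 |17|45|fa|67|02|17|b6|fa|
→ t2 |17|45|17|fa|02|b6|b6|fa|
→ t3 |17|45|02|fa|02|b6|45|67|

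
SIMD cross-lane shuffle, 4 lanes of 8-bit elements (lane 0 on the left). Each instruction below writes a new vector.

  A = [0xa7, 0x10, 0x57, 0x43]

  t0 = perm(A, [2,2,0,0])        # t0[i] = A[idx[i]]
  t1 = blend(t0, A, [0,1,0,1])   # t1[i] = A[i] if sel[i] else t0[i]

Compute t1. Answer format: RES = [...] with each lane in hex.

RES = [0x57, 0x10, 0xa7, 0x43]

→ t0 |57|57|a7|a7|
→ t1 |57|10|a7|43|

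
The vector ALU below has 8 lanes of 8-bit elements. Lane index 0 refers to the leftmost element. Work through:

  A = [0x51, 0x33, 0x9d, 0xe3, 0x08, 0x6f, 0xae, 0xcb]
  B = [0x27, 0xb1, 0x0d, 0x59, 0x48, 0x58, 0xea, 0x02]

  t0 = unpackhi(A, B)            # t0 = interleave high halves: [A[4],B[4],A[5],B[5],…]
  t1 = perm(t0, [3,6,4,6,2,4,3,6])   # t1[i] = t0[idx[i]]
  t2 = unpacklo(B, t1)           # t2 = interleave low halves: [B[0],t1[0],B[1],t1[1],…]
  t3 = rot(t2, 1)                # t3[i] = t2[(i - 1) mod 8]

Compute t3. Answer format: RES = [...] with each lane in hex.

RES = [0xcb, 0x27, 0x58, 0xb1, 0xcb, 0x0d, 0xae, 0x59]

  t0: 08 48 6f 58 ae ea cb 02
  t1: 58 cb ae cb 6f ae 58 cb
  t2: 27 58 b1 cb 0d ae 59 cb
  t3: cb 27 58 b1 cb 0d ae 59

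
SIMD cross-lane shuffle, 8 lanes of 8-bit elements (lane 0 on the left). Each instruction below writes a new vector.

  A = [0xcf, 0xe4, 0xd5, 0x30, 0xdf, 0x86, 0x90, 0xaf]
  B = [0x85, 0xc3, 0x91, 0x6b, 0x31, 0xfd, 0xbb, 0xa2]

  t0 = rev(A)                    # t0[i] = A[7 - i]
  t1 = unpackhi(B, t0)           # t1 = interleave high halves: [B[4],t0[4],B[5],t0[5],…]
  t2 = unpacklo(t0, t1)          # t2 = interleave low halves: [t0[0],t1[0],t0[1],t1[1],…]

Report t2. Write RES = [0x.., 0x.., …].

→ t0 |af|90|86|df|30|d5|e4|cf|
→ t1 |31|30|fd|d5|bb|e4|a2|cf|
→ t2 |af|31|90|30|86|fd|df|d5|

RES = [ 0xaf  0x31  0x90  0x30  0x86  0xfd  0xdf  0xd5 ]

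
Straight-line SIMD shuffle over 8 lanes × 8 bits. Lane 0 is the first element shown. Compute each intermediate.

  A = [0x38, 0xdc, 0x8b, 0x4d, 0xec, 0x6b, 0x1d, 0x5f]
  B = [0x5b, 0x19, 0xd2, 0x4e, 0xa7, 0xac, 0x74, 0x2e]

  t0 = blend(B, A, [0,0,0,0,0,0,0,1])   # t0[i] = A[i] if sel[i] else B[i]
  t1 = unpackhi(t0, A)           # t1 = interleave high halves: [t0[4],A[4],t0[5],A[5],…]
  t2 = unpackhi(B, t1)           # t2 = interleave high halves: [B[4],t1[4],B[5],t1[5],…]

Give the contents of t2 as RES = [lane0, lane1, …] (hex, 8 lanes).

RES = [0xa7, 0x74, 0xac, 0x1d, 0x74, 0x5f, 0x2e, 0x5f]

t0 = [0x5b, 0x19, 0xd2, 0x4e, 0xa7, 0xac, 0x74, 0x5f]
t1 = [0xa7, 0xec, 0xac, 0x6b, 0x74, 0x1d, 0x5f, 0x5f]
t2 = [0xa7, 0x74, 0xac, 0x1d, 0x74, 0x5f, 0x2e, 0x5f]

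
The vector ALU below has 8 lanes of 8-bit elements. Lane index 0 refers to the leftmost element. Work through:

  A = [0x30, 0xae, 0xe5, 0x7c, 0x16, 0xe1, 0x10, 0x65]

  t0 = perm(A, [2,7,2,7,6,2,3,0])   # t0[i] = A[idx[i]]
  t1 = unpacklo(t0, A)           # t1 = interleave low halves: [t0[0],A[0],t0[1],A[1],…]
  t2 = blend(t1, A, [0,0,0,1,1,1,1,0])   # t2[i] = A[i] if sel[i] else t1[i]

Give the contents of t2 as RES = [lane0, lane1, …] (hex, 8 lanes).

→ t0 |e5|65|e5|65|10|e5|7c|30|
→ t1 |e5|30|65|ae|e5|e5|65|7c|
→ t2 |e5|30|65|7c|16|e1|10|7c|

RES = [0xe5, 0x30, 0x65, 0x7c, 0x16, 0xe1, 0x10, 0x7c]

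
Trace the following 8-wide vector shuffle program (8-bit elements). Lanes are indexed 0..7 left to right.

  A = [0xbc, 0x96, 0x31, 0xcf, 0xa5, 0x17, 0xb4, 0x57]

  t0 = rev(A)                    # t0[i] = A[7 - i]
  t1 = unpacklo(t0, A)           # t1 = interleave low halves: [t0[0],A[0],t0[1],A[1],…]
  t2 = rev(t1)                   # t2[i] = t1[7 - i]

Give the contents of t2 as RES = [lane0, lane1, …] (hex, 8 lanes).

  t0: 57 b4 17 a5 cf 31 96 bc
  t1: 57 bc b4 96 17 31 a5 cf
  t2: cf a5 31 17 96 b4 bc 57

RES = [ 0xcf  0xa5  0x31  0x17  0x96  0xb4  0xbc  0x57 ]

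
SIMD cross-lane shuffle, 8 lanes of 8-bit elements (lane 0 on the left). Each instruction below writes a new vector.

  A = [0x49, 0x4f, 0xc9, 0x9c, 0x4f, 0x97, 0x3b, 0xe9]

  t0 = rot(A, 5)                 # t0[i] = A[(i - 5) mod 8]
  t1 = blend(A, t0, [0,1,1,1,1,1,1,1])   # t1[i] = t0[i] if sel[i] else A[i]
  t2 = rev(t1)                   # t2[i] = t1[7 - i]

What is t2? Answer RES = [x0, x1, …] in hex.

RES = [ 0xc9  0x4f  0x49  0xe9  0x3b  0x97  0x4f  0x49 ]

  t0: 9c 4f 97 3b e9 49 4f c9
  t1: 49 4f 97 3b e9 49 4f c9
  t2: c9 4f 49 e9 3b 97 4f 49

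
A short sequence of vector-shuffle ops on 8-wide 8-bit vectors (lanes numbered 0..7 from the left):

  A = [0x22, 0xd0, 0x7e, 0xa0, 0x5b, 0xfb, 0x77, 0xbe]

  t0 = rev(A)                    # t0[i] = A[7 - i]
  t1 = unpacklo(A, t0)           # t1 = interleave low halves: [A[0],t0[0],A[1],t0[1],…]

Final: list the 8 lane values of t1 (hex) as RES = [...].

RES = [ 0x22  0xbe  0xd0  0x77  0x7e  0xfb  0xa0  0x5b ]

  t0: be 77 fb 5b a0 7e d0 22
  t1: 22 be d0 77 7e fb a0 5b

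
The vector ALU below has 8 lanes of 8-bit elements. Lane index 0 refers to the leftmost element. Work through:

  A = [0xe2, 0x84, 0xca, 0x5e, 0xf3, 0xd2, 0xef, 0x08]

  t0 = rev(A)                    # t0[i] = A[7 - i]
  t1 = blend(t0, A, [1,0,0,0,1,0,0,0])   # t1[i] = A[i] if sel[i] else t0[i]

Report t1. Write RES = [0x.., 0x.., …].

t0 = [0x08, 0xef, 0xd2, 0xf3, 0x5e, 0xca, 0x84, 0xe2]
t1 = [0xe2, 0xef, 0xd2, 0xf3, 0xf3, 0xca, 0x84, 0xe2]

RES = [0xe2, 0xef, 0xd2, 0xf3, 0xf3, 0xca, 0x84, 0xe2]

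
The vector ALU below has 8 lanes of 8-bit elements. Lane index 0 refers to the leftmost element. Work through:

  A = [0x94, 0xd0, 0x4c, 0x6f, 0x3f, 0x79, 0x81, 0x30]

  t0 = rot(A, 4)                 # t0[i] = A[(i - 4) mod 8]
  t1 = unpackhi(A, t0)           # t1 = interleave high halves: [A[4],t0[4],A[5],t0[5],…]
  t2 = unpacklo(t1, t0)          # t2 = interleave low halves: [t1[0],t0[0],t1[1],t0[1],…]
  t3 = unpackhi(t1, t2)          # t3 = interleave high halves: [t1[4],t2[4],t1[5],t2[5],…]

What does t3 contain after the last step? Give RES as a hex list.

→ t0 |3f|79|81|30|94|d0|4c|6f|
→ t1 |3f|94|79|d0|81|4c|30|6f|
→ t2 |3f|3f|94|79|79|81|d0|30|
→ t3 |81|79|4c|81|30|d0|6f|30|

RES = [0x81, 0x79, 0x4c, 0x81, 0x30, 0xd0, 0x6f, 0x30]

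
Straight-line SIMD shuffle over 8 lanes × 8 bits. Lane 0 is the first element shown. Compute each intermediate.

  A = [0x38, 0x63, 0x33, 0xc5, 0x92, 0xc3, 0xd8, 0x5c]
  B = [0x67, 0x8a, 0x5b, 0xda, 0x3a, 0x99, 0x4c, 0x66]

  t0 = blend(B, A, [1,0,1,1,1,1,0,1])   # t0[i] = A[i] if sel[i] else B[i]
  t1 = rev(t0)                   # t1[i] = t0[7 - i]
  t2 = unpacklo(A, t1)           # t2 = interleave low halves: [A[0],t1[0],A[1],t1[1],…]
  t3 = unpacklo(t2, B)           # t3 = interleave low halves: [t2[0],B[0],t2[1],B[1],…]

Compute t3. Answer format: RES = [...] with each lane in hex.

  t0: 38 8a 33 c5 92 c3 4c 5c
  t1: 5c 4c c3 92 c5 33 8a 38
  t2: 38 5c 63 4c 33 c3 c5 92
  t3: 38 67 5c 8a 63 5b 4c da

RES = [ 0x38  0x67  0x5c  0x8a  0x63  0x5b  0x4c  0xda ]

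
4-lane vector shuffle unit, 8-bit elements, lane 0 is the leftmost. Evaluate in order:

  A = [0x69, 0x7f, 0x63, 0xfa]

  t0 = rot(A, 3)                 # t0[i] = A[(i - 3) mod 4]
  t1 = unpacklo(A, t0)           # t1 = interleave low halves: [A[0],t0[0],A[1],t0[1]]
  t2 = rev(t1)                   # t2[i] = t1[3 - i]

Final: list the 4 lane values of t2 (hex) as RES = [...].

RES = [0x63, 0x7f, 0x7f, 0x69]

  t0: 7f 63 fa 69
  t1: 69 7f 7f 63
  t2: 63 7f 7f 69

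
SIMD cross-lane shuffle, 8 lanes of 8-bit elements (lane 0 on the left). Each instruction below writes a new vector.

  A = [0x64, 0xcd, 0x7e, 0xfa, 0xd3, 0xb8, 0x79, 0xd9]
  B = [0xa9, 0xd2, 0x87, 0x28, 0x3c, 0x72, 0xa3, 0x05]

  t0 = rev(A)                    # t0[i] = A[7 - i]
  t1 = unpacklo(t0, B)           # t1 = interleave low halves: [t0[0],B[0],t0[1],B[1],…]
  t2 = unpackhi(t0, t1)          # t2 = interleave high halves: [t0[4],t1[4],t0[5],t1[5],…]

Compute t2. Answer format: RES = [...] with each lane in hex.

  t0: d9 79 b8 d3 fa 7e cd 64
  t1: d9 a9 79 d2 b8 87 d3 28
  t2: fa b8 7e 87 cd d3 64 28

RES = [0xfa, 0xb8, 0x7e, 0x87, 0xcd, 0xd3, 0x64, 0x28]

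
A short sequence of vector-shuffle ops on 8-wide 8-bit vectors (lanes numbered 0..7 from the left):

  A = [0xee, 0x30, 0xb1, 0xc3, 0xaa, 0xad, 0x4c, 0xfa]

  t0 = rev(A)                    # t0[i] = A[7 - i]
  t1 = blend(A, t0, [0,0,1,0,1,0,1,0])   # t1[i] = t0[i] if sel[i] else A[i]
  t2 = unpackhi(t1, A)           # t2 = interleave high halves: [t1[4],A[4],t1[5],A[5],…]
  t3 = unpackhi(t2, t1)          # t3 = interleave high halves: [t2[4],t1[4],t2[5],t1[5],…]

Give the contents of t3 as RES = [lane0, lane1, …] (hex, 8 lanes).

  t0: fa 4c ad aa c3 b1 30 ee
  t1: ee 30 ad c3 c3 ad 30 fa
  t2: c3 aa ad ad 30 4c fa fa
  t3: 30 c3 4c ad fa 30 fa fa

RES = [0x30, 0xc3, 0x4c, 0xad, 0xfa, 0x30, 0xfa, 0xfa]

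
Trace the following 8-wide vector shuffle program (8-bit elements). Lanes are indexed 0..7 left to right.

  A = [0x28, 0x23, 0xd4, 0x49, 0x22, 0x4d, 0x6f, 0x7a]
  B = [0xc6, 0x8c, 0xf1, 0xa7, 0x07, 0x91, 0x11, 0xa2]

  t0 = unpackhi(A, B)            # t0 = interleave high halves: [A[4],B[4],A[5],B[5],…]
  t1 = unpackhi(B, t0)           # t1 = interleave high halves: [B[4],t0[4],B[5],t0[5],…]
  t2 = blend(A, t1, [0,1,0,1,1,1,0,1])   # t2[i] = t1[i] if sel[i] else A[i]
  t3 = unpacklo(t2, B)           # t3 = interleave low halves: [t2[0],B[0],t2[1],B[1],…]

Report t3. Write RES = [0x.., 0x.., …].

RES = [ 0x28  0xc6  0x6f  0x8c  0xd4  0xf1  0x11  0xa7 ]

t0 = [0x22, 0x07, 0x4d, 0x91, 0x6f, 0x11, 0x7a, 0xa2]
t1 = [0x07, 0x6f, 0x91, 0x11, 0x11, 0x7a, 0xa2, 0xa2]
t2 = [0x28, 0x6f, 0xd4, 0x11, 0x11, 0x7a, 0x6f, 0xa2]
t3 = [0x28, 0xc6, 0x6f, 0x8c, 0xd4, 0xf1, 0x11, 0xa7]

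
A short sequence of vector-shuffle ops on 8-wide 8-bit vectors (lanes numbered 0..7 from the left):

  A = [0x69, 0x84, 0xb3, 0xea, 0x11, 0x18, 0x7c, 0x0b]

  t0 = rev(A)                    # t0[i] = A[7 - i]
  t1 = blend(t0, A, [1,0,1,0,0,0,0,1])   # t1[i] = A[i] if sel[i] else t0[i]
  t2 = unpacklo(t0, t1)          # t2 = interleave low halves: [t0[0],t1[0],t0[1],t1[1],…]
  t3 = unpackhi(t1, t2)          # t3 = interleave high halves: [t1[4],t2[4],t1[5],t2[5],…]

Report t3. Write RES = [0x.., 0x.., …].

→ t0 |0b|7c|18|11|ea|b3|84|69|
→ t1 |69|7c|b3|11|ea|b3|84|0b|
→ t2 |0b|69|7c|7c|18|b3|11|11|
→ t3 |ea|18|b3|b3|84|11|0b|11|

RES = [0xea, 0x18, 0xb3, 0xb3, 0x84, 0x11, 0x0b, 0x11]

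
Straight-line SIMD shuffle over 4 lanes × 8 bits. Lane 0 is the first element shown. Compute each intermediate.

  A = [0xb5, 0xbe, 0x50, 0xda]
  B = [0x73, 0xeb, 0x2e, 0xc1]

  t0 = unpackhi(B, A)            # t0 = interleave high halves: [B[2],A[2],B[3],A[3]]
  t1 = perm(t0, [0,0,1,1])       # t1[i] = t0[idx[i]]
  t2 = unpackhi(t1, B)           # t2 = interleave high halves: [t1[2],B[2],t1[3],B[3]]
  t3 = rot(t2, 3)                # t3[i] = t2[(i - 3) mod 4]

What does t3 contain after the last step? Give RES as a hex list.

RES = [0x2e, 0x50, 0xc1, 0x50]

→ t0 |2e|50|c1|da|
→ t1 |2e|2e|50|50|
→ t2 |50|2e|50|c1|
→ t3 |2e|50|c1|50|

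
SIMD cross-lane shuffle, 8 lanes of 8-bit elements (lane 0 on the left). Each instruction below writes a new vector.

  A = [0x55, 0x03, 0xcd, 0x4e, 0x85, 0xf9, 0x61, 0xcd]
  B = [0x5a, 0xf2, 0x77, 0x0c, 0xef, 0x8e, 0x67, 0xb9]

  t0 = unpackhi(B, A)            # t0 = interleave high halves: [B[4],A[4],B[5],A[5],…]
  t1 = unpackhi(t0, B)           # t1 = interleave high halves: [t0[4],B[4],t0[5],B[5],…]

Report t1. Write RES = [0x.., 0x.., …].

RES = [ 0x67  0xef  0x61  0x8e  0xb9  0x67  0xcd  0xb9 ]

t0 = [0xef, 0x85, 0x8e, 0xf9, 0x67, 0x61, 0xb9, 0xcd]
t1 = [0x67, 0xef, 0x61, 0x8e, 0xb9, 0x67, 0xcd, 0xb9]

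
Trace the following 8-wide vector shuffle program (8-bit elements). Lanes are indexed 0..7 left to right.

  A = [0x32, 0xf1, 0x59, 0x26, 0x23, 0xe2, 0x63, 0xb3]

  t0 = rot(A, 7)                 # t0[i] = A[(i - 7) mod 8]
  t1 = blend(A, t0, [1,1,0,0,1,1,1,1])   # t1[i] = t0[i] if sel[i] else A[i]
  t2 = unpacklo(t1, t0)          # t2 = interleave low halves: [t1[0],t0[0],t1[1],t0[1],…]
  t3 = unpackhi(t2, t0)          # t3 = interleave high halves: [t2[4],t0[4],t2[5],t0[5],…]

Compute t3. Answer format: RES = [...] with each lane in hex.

RES = [0x59, 0xe2, 0x26, 0x63, 0x26, 0xb3, 0x23, 0x32]

→ t0 |f1|59|26|23|e2|63|b3|32|
→ t1 |f1|59|59|26|e2|63|b3|32|
→ t2 |f1|f1|59|59|59|26|26|23|
→ t3 |59|e2|26|63|26|b3|23|32|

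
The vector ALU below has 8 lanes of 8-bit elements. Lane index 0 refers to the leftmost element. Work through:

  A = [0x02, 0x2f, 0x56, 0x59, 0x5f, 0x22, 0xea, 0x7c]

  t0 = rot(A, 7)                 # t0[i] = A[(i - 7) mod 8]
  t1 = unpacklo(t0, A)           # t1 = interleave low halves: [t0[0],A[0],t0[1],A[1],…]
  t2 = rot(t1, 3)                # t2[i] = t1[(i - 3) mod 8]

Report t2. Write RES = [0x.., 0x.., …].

RES = [ 0x56  0x5f  0x59  0x2f  0x02  0x56  0x2f  0x59 ]

→ t0 |2f|56|59|5f|22|ea|7c|02|
→ t1 |2f|02|56|2f|59|56|5f|59|
→ t2 |56|5f|59|2f|02|56|2f|59|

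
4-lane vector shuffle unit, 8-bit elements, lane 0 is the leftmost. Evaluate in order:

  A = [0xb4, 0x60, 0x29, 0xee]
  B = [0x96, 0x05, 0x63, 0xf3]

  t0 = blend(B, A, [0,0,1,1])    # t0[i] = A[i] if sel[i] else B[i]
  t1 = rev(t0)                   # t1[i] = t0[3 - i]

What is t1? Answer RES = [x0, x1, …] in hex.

t0 = [0x96, 0x05, 0x29, 0xee]
t1 = [0xee, 0x29, 0x05, 0x96]

RES = [ 0xee  0x29  0x05  0x96 ]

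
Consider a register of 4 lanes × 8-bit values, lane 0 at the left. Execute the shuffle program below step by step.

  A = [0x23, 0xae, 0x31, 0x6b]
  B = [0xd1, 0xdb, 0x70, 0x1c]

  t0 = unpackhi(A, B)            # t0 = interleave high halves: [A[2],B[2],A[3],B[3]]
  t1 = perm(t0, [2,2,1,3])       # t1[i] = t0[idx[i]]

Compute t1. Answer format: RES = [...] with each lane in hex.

  t0: 31 70 6b 1c
  t1: 6b 6b 70 1c

RES = [ 0x6b  0x6b  0x70  0x1c ]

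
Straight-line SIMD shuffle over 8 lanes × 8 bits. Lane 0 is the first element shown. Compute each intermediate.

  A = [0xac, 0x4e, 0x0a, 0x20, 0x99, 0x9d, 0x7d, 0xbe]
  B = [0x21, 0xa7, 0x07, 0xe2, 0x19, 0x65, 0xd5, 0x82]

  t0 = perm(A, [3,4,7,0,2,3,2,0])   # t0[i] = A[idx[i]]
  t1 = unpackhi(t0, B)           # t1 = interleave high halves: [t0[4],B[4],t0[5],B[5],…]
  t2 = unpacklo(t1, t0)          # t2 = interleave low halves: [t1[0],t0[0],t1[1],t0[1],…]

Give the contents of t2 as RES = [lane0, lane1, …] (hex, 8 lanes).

RES = [0x0a, 0x20, 0x19, 0x99, 0x20, 0xbe, 0x65, 0xac]

→ t0 |20|99|be|ac|0a|20|0a|ac|
→ t1 |0a|19|20|65|0a|d5|ac|82|
→ t2 |0a|20|19|99|20|be|65|ac|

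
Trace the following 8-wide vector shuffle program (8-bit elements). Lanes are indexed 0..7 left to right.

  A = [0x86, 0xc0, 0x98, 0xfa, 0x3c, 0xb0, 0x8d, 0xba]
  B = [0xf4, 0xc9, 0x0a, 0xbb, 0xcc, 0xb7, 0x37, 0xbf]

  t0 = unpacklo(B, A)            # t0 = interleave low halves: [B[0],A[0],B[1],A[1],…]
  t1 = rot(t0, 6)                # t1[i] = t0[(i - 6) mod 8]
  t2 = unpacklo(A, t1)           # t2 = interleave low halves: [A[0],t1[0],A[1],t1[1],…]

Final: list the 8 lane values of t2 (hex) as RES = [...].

→ t0 |f4|86|c9|c0|0a|98|bb|fa|
→ t1 |c9|c0|0a|98|bb|fa|f4|86|
→ t2 |86|c9|c0|c0|98|0a|fa|98|

RES = [ 0x86  0xc9  0xc0  0xc0  0x98  0x0a  0xfa  0x98 ]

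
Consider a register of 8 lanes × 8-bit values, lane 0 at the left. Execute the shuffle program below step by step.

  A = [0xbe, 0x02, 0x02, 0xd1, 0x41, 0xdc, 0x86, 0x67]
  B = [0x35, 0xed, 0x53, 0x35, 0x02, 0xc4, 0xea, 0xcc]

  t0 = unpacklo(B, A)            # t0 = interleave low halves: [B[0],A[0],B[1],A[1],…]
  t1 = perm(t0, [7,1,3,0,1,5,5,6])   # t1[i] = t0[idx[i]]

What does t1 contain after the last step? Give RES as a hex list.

→ t0 |35|be|ed|02|53|02|35|d1|
→ t1 |d1|be|02|35|be|02|02|35|

RES = [ 0xd1  0xbe  0x02  0x35  0xbe  0x02  0x02  0x35 ]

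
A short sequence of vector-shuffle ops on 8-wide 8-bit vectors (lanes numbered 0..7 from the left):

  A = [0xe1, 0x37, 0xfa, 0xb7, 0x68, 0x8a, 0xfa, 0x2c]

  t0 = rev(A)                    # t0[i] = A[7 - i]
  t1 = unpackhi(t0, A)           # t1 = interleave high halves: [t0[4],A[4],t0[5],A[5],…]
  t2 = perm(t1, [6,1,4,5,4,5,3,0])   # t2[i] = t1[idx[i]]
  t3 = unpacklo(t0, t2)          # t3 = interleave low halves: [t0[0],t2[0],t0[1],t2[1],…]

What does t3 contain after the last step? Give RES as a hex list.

  t0: 2c fa 8a 68 b7 fa 37 e1
  t1: b7 68 fa 8a 37 fa e1 2c
  t2: e1 68 37 fa 37 fa 8a b7
  t3: 2c e1 fa 68 8a 37 68 fa

RES = [0x2c, 0xe1, 0xfa, 0x68, 0x8a, 0x37, 0x68, 0xfa]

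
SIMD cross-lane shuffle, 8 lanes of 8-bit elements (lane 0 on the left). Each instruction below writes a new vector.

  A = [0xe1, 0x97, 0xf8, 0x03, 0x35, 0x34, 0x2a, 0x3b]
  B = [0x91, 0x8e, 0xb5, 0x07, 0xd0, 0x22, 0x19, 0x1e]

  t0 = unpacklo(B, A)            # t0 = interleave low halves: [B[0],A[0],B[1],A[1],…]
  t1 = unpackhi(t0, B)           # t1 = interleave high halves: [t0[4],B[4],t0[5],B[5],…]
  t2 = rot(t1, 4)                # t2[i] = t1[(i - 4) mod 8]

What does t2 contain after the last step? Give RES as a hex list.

RES = [ 0x07  0x19  0x03  0x1e  0xb5  0xd0  0xf8  0x22 ]

→ t0 |91|e1|8e|97|b5|f8|07|03|
→ t1 |b5|d0|f8|22|07|19|03|1e|
→ t2 |07|19|03|1e|b5|d0|f8|22|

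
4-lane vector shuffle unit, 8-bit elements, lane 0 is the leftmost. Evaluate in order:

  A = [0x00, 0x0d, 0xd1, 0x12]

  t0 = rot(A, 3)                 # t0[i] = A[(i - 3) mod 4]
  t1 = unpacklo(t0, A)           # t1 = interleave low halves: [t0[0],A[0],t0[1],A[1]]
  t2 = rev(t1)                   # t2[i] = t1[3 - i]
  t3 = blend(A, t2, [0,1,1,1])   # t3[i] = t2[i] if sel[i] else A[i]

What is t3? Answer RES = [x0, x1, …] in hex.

RES = [0x00, 0xd1, 0x00, 0x0d]

  t0: 0d d1 12 00
  t1: 0d 00 d1 0d
  t2: 0d d1 00 0d
  t3: 00 d1 00 0d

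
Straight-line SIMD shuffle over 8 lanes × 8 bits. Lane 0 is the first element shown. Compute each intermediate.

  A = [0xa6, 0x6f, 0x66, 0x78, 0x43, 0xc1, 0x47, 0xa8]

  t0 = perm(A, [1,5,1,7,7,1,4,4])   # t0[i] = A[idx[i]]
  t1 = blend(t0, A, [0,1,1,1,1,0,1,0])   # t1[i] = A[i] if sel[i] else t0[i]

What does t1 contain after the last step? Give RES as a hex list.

→ t0 |6f|c1|6f|a8|a8|6f|43|43|
→ t1 |6f|6f|66|78|43|6f|47|43|

RES = [0x6f, 0x6f, 0x66, 0x78, 0x43, 0x6f, 0x47, 0x43]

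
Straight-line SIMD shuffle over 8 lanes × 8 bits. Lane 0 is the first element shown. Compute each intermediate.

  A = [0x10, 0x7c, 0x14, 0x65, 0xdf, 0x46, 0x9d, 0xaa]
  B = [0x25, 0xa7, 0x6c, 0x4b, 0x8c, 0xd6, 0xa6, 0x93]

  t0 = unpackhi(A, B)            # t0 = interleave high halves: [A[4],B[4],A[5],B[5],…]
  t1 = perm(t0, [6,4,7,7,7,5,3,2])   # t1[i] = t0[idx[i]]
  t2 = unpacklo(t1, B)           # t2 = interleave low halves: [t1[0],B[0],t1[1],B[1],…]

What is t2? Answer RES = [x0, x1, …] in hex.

→ t0 |df|8c|46|d6|9d|a6|aa|93|
→ t1 |aa|9d|93|93|93|a6|d6|46|
→ t2 |aa|25|9d|a7|93|6c|93|4b|

RES = [0xaa, 0x25, 0x9d, 0xa7, 0x93, 0x6c, 0x93, 0x4b]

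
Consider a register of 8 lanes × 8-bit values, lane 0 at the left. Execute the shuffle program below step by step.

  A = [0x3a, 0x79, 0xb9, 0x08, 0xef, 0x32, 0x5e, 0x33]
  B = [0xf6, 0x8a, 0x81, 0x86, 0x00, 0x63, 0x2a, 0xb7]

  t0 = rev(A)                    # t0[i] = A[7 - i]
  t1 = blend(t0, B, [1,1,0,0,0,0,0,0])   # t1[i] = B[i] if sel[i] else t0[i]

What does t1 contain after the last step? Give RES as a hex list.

  t0: 33 5e 32 ef 08 b9 79 3a
  t1: f6 8a 32 ef 08 b9 79 3a

RES = [ 0xf6  0x8a  0x32  0xef  0x08  0xb9  0x79  0x3a ]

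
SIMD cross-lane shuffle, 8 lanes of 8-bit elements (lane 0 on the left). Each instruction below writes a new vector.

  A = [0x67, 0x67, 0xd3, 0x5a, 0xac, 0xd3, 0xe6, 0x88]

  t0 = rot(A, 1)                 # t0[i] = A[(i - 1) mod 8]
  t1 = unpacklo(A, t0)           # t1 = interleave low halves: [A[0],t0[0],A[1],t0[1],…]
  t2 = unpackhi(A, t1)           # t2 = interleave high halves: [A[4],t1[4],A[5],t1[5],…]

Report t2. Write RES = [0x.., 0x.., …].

t0 = [0x88, 0x67, 0x67, 0xd3, 0x5a, 0xac, 0xd3, 0xe6]
t1 = [0x67, 0x88, 0x67, 0x67, 0xd3, 0x67, 0x5a, 0xd3]
t2 = [0xac, 0xd3, 0xd3, 0x67, 0xe6, 0x5a, 0x88, 0xd3]

RES = [0xac, 0xd3, 0xd3, 0x67, 0xe6, 0x5a, 0x88, 0xd3]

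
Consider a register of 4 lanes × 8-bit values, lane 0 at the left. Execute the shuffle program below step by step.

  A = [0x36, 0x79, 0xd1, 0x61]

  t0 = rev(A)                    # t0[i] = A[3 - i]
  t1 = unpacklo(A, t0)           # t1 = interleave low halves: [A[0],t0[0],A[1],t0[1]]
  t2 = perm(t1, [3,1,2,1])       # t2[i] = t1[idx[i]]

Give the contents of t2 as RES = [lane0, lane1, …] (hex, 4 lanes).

RES = [ 0xd1  0x61  0x79  0x61 ]

→ t0 |61|d1|79|36|
→ t1 |36|61|79|d1|
→ t2 |d1|61|79|61|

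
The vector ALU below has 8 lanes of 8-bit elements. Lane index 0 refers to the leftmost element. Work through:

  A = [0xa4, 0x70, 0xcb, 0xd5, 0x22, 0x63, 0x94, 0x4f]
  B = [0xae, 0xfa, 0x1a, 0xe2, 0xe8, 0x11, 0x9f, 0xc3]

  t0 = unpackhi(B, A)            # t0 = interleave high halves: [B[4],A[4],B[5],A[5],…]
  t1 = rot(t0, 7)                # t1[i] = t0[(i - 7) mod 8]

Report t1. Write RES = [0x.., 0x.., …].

RES = [0x22, 0x11, 0x63, 0x9f, 0x94, 0xc3, 0x4f, 0xe8]

  t0: e8 22 11 63 9f 94 c3 4f
  t1: 22 11 63 9f 94 c3 4f e8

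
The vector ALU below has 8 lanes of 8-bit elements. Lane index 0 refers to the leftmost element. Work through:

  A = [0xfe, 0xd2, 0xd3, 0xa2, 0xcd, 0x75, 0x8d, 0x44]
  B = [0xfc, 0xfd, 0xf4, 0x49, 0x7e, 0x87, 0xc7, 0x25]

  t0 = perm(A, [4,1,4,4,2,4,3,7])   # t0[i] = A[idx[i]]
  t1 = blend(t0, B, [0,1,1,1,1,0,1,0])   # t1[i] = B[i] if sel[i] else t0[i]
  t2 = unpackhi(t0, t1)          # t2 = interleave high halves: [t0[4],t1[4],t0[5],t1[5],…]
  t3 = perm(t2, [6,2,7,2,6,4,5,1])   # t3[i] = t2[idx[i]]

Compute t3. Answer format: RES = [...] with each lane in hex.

RES = [0x44, 0xcd, 0x44, 0xcd, 0x44, 0xa2, 0xc7, 0x7e]

t0 = [0xcd, 0xd2, 0xcd, 0xcd, 0xd3, 0xcd, 0xa2, 0x44]
t1 = [0xcd, 0xfd, 0xf4, 0x49, 0x7e, 0xcd, 0xc7, 0x44]
t2 = [0xd3, 0x7e, 0xcd, 0xcd, 0xa2, 0xc7, 0x44, 0x44]
t3 = [0x44, 0xcd, 0x44, 0xcd, 0x44, 0xa2, 0xc7, 0x7e]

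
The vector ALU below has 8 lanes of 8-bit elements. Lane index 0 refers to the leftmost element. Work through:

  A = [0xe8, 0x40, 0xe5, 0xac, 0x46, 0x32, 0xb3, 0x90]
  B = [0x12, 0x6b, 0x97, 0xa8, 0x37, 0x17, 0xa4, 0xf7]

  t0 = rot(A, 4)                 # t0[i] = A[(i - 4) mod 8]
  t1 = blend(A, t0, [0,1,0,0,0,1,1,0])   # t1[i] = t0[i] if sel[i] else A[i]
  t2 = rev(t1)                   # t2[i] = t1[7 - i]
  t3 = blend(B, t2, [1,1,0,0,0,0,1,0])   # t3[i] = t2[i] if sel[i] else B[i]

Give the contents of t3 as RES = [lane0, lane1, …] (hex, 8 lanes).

t0 = [0x46, 0x32, 0xb3, 0x90, 0xe8, 0x40, 0xe5, 0xac]
t1 = [0xe8, 0x32, 0xe5, 0xac, 0x46, 0x40, 0xe5, 0x90]
t2 = [0x90, 0xe5, 0x40, 0x46, 0xac, 0xe5, 0x32, 0xe8]
t3 = [0x90, 0xe5, 0x97, 0xa8, 0x37, 0x17, 0x32, 0xf7]

RES = [ 0x90  0xe5  0x97  0xa8  0x37  0x17  0x32  0xf7 ]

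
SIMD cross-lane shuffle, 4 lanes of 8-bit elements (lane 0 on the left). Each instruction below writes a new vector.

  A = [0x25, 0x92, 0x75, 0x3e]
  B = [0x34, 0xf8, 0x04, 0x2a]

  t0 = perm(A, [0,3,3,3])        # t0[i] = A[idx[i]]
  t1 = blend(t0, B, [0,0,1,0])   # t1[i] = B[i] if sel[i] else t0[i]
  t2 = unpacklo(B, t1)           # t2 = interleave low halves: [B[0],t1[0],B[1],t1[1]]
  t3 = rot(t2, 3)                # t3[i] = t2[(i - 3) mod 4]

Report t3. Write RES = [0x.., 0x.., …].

RES = [0x25, 0xf8, 0x3e, 0x34]

  t0: 25 3e 3e 3e
  t1: 25 3e 04 3e
  t2: 34 25 f8 3e
  t3: 25 f8 3e 34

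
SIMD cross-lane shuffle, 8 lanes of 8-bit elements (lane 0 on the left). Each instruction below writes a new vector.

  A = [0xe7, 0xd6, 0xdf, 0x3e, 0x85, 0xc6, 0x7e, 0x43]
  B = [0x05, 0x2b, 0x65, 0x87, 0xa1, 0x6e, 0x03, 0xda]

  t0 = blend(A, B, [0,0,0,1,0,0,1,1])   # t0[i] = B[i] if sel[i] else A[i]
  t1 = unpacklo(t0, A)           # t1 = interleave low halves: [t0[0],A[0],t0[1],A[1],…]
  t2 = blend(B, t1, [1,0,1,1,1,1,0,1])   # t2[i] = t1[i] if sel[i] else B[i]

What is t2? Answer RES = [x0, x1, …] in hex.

RES = [ 0xe7  0x2b  0xd6  0xd6  0xdf  0xdf  0x03  0x3e ]

  t0: e7 d6 df 87 85 c6 03 da
  t1: e7 e7 d6 d6 df df 87 3e
  t2: e7 2b d6 d6 df df 03 3e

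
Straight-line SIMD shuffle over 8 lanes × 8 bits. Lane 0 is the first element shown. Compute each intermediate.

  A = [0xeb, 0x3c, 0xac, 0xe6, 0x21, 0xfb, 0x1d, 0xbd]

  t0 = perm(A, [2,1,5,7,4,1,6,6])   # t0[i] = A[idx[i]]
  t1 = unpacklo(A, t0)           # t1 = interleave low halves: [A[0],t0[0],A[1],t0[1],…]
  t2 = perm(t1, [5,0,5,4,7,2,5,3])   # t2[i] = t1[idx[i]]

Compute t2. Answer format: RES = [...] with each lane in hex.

RES = [0xfb, 0xeb, 0xfb, 0xac, 0xbd, 0x3c, 0xfb, 0x3c]

  t0: ac 3c fb bd 21 3c 1d 1d
  t1: eb ac 3c 3c ac fb e6 bd
  t2: fb eb fb ac bd 3c fb 3c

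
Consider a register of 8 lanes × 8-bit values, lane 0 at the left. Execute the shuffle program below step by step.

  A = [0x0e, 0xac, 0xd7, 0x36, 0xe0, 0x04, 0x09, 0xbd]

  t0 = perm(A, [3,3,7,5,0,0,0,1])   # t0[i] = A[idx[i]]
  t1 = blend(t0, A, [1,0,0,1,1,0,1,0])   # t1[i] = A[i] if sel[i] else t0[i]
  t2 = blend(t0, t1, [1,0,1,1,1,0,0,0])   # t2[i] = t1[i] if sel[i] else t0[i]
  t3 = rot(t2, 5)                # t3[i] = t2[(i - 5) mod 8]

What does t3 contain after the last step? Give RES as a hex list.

t0 = [0x36, 0x36, 0xbd, 0x04, 0x0e, 0x0e, 0x0e, 0xac]
t1 = [0x0e, 0x36, 0xbd, 0x36, 0xe0, 0x0e, 0x09, 0xac]
t2 = [0x0e, 0x36, 0xbd, 0x36, 0xe0, 0x0e, 0x0e, 0xac]
t3 = [0x36, 0xe0, 0x0e, 0x0e, 0xac, 0x0e, 0x36, 0xbd]

RES = [0x36, 0xe0, 0x0e, 0x0e, 0xac, 0x0e, 0x36, 0xbd]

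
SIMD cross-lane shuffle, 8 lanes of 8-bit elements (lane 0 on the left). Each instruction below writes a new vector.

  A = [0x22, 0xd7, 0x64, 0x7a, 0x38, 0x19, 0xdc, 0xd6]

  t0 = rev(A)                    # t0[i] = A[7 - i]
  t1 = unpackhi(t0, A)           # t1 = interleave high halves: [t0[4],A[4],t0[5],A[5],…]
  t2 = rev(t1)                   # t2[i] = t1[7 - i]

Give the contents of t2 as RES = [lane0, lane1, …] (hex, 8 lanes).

RES = [0xd6, 0x22, 0xdc, 0xd7, 0x19, 0x64, 0x38, 0x7a]

t0 = [0xd6, 0xdc, 0x19, 0x38, 0x7a, 0x64, 0xd7, 0x22]
t1 = [0x7a, 0x38, 0x64, 0x19, 0xd7, 0xdc, 0x22, 0xd6]
t2 = [0xd6, 0x22, 0xdc, 0xd7, 0x19, 0x64, 0x38, 0x7a]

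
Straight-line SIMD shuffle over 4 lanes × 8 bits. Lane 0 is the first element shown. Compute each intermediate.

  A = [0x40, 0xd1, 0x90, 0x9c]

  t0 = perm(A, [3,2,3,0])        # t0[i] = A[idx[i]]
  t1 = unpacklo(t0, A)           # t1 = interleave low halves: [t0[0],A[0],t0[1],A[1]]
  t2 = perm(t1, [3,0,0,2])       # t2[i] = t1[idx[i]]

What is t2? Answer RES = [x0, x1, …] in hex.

→ t0 |9c|90|9c|40|
→ t1 |9c|40|90|d1|
→ t2 |d1|9c|9c|90|

RES = [0xd1, 0x9c, 0x9c, 0x90]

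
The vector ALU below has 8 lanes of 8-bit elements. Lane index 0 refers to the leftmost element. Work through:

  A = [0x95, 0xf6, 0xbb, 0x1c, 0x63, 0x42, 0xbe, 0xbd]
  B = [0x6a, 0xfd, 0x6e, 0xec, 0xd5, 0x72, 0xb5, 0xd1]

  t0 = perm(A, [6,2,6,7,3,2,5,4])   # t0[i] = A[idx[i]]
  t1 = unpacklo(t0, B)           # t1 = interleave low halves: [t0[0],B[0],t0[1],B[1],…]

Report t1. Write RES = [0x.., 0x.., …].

RES = [0xbe, 0x6a, 0xbb, 0xfd, 0xbe, 0x6e, 0xbd, 0xec]

t0 = [0xbe, 0xbb, 0xbe, 0xbd, 0x1c, 0xbb, 0x42, 0x63]
t1 = [0xbe, 0x6a, 0xbb, 0xfd, 0xbe, 0x6e, 0xbd, 0xec]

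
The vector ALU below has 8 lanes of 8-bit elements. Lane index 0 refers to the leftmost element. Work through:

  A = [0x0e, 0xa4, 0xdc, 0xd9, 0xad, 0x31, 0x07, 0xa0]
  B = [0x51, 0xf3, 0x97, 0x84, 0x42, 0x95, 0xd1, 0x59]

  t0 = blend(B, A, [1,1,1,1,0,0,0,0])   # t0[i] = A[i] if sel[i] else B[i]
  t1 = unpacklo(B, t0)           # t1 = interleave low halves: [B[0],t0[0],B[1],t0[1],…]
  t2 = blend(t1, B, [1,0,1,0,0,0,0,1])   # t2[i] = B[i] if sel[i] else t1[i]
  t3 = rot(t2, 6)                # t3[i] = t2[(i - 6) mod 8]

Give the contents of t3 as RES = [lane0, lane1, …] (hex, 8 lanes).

RES = [ 0x97  0xa4  0x97  0xdc  0x84  0x59  0x51  0x0e ]

t0 = [0x0e, 0xa4, 0xdc, 0xd9, 0x42, 0x95, 0xd1, 0x59]
t1 = [0x51, 0x0e, 0xf3, 0xa4, 0x97, 0xdc, 0x84, 0xd9]
t2 = [0x51, 0x0e, 0x97, 0xa4, 0x97, 0xdc, 0x84, 0x59]
t3 = [0x97, 0xa4, 0x97, 0xdc, 0x84, 0x59, 0x51, 0x0e]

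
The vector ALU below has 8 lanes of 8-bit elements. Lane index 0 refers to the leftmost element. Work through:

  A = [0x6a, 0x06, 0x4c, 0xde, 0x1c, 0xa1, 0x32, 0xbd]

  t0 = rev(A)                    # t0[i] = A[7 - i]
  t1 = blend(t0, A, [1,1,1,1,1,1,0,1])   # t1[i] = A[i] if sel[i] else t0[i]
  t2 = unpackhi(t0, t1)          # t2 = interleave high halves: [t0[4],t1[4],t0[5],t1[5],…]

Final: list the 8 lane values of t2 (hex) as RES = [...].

RES = [0xde, 0x1c, 0x4c, 0xa1, 0x06, 0x06, 0x6a, 0xbd]

  t0: bd 32 a1 1c de 4c 06 6a
  t1: 6a 06 4c de 1c a1 06 bd
  t2: de 1c 4c a1 06 06 6a bd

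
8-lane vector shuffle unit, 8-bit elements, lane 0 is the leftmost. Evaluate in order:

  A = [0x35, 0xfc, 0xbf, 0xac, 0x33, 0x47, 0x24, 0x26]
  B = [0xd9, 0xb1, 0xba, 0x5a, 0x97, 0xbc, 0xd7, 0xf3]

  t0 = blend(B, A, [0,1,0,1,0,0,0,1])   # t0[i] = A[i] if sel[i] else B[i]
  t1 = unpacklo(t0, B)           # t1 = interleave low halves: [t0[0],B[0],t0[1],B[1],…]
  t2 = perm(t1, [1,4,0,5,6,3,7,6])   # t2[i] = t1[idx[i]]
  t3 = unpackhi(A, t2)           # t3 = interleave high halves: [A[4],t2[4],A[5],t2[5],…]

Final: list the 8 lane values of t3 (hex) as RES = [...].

  t0: d9 fc ba ac 97 bc d7 26
  t1: d9 d9 fc b1 ba ba ac 5a
  t2: d9 ba d9 ba ac b1 5a ac
  t3: 33 ac 47 b1 24 5a 26 ac

RES = [ 0x33  0xac  0x47  0xb1  0x24  0x5a  0x26  0xac ]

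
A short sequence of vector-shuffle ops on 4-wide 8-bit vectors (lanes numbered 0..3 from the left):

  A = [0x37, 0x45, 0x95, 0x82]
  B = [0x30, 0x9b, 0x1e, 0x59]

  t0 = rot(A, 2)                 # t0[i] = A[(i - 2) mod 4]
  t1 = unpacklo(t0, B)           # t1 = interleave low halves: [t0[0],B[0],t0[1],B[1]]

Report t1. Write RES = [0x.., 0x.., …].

RES = [0x95, 0x30, 0x82, 0x9b]

  t0: 95 82 37 45
  t1: 95 30 82 9b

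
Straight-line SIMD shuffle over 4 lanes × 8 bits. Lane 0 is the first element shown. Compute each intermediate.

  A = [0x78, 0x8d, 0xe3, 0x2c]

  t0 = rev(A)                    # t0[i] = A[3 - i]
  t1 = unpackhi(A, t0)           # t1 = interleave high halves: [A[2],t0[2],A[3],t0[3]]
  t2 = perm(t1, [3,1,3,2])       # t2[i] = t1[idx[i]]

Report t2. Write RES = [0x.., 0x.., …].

t0 = [0x2c, 0xe3, 0x8d, 0x78]
t1 = [0xe3, 0x8d, 0x2c, 0x78]
t2 = [0x78, 0x8d, 0x78, 0x2c]

RES = [ 0x78  0x8d  0x78  0x2c ]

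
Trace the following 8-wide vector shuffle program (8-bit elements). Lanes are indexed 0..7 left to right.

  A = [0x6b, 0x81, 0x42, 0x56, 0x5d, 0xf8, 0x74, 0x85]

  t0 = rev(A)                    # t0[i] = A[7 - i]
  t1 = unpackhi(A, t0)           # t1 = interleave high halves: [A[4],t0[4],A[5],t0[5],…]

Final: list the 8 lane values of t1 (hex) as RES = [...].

RES = [0x5d, 0x56, 0xf8, 0x42, 0x74, 0x81, 0x85, 0x6b]

  t0: 85 74 f8 5d 56 42 81 6b
  t1: 5d 56 f8 42 74 81 85 6b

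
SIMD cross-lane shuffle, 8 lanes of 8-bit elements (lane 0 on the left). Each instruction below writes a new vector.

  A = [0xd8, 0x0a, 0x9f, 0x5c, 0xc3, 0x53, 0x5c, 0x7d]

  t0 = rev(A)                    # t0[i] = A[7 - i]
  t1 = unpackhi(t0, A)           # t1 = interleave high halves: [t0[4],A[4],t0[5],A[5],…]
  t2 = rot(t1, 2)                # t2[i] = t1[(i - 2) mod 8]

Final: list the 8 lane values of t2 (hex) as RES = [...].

RES = [ 0xd8  0x7d  0x5c  0xc3  0x9f  0x53  0x0a  0x5c ]

→ t0 |7d|5c|53|c3|5c|9f|0a|d8|
→ t1 |5c|c3|9f|53|0a|5c|d8|7d|
→ t2 |d8|7d|5c|c3|9f|53|0a|5c|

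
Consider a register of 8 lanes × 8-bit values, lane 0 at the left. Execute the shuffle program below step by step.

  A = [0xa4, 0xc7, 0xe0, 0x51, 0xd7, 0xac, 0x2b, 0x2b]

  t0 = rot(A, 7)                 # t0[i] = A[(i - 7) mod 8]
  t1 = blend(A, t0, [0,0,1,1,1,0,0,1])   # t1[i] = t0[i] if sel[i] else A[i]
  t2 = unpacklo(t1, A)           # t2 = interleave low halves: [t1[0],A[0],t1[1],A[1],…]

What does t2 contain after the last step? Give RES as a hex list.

RES = [ 0xa4  0xa4  0xc7  0xc7  0x51  0xe0  0xd7  0x51 ]

  t0: c7 e0 51 d7 ac 2b 2b a4
  t1: a4 c7 51 d7 ac ac 2b a4
  t2: a4 a4 c7 c7 51 e0 d7 51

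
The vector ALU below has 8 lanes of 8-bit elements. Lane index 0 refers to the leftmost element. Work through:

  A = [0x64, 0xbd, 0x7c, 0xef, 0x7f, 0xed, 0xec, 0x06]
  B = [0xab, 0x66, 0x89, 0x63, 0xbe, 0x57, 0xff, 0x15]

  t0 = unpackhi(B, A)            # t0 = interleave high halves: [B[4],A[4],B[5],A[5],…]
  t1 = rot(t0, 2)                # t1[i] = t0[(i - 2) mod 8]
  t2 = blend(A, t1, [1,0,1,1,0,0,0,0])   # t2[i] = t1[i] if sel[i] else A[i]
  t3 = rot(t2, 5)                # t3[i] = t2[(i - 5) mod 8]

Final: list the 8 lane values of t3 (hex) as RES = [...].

RES = [0x7f, 0x7f, 0xed, 0xec, 0x06, 0x15, 0xbd, 0xbe]

→ t0 |be|7f|57|ed|ff|ec|15|06|
→ t1 |15|06|be|7f|57|ed|ff|ec|
→ t2 |15|bd|be|7f|7f|ed|ec|06|
→ t3 |7f|7f|ed|ec|06|15|bd|be|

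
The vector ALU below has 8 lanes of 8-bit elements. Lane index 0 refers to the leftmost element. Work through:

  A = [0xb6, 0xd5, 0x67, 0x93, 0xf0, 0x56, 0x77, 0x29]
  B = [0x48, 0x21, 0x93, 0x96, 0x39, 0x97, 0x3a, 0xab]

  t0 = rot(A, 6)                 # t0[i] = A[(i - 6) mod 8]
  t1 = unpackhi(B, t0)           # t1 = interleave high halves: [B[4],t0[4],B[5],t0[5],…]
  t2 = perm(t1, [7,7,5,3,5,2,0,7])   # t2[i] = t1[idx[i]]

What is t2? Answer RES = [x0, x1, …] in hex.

RES = [0xd5, 0xd5, 0xb6, 0x29, 0xb6, 0x97, 0x39, 0xd5]

  t0: 67 93 f0 56 77 29 b6 d5
  t1: 39 77 97 29 3a b6 ab d5
  t2: d5 d5 b6 29 b6 97 39 d5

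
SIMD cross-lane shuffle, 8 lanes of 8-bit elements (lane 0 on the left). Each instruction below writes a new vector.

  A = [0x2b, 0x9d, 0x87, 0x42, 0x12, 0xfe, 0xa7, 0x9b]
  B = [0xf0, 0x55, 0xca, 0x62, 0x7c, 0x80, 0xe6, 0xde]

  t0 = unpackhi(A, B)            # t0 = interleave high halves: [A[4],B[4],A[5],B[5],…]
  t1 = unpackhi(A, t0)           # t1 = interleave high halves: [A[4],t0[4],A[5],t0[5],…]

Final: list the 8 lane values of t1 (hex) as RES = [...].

  t0: 12 7c fe 80 a7 e6 9b de
  t1: 12 a7 fe e6 a7 9b 9b de

RES = [ 0x12  0xa7  0xfe  0xe6  0xa7  0x9b  0x9b  0xde ]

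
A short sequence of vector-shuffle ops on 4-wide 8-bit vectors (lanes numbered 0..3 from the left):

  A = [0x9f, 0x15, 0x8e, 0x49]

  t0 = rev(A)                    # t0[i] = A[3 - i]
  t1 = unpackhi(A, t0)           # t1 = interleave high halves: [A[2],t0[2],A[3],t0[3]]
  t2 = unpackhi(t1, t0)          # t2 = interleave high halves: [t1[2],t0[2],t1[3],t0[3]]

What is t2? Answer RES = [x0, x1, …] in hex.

→ t0 |49|8e|15|9f|
→ t1 |8e|15|49|9f|
→ t2 |49|15|9f|9f|

RES = [ 0x49  0x15  0x9f  0x9f ]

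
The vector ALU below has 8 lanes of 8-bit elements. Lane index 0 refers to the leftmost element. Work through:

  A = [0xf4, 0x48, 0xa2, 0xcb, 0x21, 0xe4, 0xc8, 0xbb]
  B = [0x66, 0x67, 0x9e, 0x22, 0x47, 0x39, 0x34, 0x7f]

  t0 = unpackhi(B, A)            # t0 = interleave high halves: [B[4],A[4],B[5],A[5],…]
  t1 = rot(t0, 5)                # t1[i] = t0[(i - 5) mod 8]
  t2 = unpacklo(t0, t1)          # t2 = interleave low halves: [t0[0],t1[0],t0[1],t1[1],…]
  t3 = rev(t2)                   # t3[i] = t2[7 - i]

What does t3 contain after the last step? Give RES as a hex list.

RES = [ 0x7f  0xe4  0xc8  0x39  0x34  0x21  0xe4  0x47 ]

  t0: 47 21 39 e4 34 c8 7f bb
  t1: e4 34 c8 7f bb 47 21 39
  t2: 47 e4 21 34 39 c8 e4 7f
  t3: 7f e4 c8 39 34 21 e4 47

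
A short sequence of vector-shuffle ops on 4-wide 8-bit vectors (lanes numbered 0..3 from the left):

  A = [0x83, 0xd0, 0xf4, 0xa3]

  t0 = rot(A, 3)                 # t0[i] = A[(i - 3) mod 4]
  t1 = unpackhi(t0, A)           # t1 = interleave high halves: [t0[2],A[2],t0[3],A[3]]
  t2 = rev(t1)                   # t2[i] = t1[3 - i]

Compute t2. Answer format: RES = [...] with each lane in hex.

RES = [0xa3, 0x83, 0xf4, 0xa3]

→ t0 |d0|f4|a3|83|
→ t1 |a3|f4|83|a3|
→ t2 |a3|83|f4|a3|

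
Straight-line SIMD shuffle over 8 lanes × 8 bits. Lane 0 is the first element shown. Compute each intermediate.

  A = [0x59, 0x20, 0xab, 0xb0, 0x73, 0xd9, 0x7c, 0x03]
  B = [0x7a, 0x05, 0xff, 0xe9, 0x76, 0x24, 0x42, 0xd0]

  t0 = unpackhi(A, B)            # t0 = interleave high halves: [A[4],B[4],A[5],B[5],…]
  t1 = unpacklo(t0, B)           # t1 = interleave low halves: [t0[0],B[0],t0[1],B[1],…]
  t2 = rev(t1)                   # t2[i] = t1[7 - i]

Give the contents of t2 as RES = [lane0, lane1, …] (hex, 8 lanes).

RES = [0xe9, 0x24, 0xff, 0xd9, 0x05, 0x76, 0x7a, 0x73]

  t0: 73 76 d9 24 7c 42 03 d0
  t1: 73 7a 76 05 d9 ff 24 e9
  t2: e9 24 ff d9 05 76 7a 73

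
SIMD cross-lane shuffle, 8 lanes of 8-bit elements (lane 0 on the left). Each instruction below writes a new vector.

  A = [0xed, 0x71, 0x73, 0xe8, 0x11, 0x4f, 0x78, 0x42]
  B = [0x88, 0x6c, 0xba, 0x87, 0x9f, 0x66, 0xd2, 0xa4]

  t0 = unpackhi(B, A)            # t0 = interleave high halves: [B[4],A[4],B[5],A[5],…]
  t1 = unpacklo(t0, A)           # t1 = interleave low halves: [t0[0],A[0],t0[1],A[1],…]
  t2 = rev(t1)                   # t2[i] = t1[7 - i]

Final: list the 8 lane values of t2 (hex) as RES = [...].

RES = [ 0xe8  0x4f  0x73  0x66  0x71  0x11  0xed  0x9f ]

→ t0 |9f|11|66|4f|d2|78|a4|42|
→ t1 |9f|ed|11|71|66|73|4f|e8|
→ t2 |e8|4f|73|66|71|11|ed|9f|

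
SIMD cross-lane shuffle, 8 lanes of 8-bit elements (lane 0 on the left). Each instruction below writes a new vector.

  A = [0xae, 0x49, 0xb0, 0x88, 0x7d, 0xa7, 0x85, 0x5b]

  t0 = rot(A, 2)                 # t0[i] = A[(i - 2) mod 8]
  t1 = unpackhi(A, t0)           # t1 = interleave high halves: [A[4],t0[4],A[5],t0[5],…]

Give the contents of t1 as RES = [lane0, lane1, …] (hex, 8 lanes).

  t0: 85 5b ae 49 b0 88 7d a7
  t1: 7d b0 a7 88 85 7d 5b a7

RES = [ 0x7d  0xb0  0xa7  0x88  0x85  0x7d  0x5b  0xa7 ]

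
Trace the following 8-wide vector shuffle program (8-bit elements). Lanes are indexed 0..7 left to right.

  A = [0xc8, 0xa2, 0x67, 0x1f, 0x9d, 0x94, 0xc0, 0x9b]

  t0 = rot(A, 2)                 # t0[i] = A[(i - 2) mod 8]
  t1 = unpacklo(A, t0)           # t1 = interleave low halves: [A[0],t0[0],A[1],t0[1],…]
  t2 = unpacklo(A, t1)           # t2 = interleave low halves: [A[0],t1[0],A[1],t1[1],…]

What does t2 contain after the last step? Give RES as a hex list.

RES = [0xc8, 0xc8, 0xa2, 0xc0, 0x67, 0xa2, 0x1f, 0x9b]

t0 = [0xc0, 0x9b, 0xc8, 0xa2, 0x67, 0x1f, 0x9d, 0x94]
t1 = [0xc8, 0xc0, 0xa2, 0x9b, 0x67, 0xc8, 0x1f, 0xa2]
t2 = [0xc8, 0xc8, 0xa2, 0xc0, 0x67, 0xa2, 0x1f, 0x9b]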